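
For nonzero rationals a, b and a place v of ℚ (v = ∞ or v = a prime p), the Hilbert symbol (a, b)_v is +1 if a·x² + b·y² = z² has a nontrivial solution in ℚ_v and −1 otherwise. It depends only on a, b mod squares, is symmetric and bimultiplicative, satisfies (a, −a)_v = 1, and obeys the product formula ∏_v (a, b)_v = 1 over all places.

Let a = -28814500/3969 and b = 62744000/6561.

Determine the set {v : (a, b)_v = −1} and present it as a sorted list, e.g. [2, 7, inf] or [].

(a, b) ≡ (-1705, 39215) mod (ℚ^×)²; places V = {2, 3, 5, 7, 11, 13, 23, 31, ∞}.
(a,b)_5: α=3, u≡1; β=3, v≡2 (mod 5); (1|5)=+1, (2|5)=-1; sign (−1)^0·+1^3·-1^3 = -1.
(a,b)_23: α=0, u≡10; β=1, v≡18 (mod 23); (10|23)=-1, (18|23)=+1; sign (−1)^0·-1^1·+1^0 = -1.
(a,b)_2: α=2, β=6; u≡7, v≡7 (mod 8); ε(u)ε(v)=1·1, αω(v)=2·0, βω(u)=6·0; sum ≡ 1  ⇒  -1.
(a,b)_13: α=2, u≡2; β=0, v≡8 (mod 13); (2|13)=-1, (8|13)=-1; sign (−1)^0·-1^0·-1^2 = +1.
(a,b)_∞: sgn(-1705)=−, sgn(39215)=+, so +1.
(a,b)_7: α=-2, u≡5; β=0, v≡2 (mod 7); (5|7)=-1, (2|7)=+1; sign (−1)^0·-1^0·+1^-2 = +1.
(a,b)_11: α=1, u≡2; β=1, v≡1 (mod 11); (2|11)=-1, (1|11)=+1; sign (−1)^1·-1^1·+1^1 = +1.
(a,b)_31: α=1, u≡4; β=1, v≡16 (mod 31); (4|31)=+1, (16|31)=+1; sign (−1)^1·+1^1·+1^1 = -1.
(a,b)_3: α=-4, u≡2; β=-8, v≡2 (mod 3); (2|3)=-1, (2|3)=-1; sign (−1)^0·-1^-8·-1^-4 = +1.
Ram(-1705, 39215) = {2, 5, 23, 31}; no ℚ_2-point on the conic.

[2, 5, 23, 31]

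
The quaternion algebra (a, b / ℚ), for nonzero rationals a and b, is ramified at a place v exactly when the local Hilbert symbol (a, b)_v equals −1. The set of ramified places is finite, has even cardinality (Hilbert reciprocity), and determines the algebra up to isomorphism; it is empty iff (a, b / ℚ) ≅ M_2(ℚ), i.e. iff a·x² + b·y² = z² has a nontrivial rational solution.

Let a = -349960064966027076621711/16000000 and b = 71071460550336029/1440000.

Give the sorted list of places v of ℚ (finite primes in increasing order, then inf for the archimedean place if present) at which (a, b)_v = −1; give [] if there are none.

[3, 43]

(a, b) ≡ (-2651053071, 26381) mod (ℚ^×)²; places V = {2, 3, 5, 7, 19, 23, 31, 37, 41, 43, ∞}.
(a,b)_19: α=3, u≡15; β=2, v≡17 (mod 19); (15|19)=-1, (17|19)=+1; sign (−1)^0·-1^2·+1^3 = +1.
(a,b)_37: α=1, u≡9; β=1, v≡33 (mod 37); (9|37)=+1, (33|37)=+1; sign (−1)^0·+1^1·+1^1 = +1.
(a,b)_∞: sgn(-2651053071)=−, sgn(26381)=+, so +1.
(a,b)_5: α=-6, u≡1; β=-4, v≡1 (mod 5); (1|5)=+1, (1|5)=+1; sign (−1)^0·+1^-4·+1^-6 = +1.
(a,b)_2: α=-10, β=-8; u≡1, v≡5 (mod 8); ε(u)ε(v)=0·0, αω(v)=-10·1, βω(u)=-8·0; sum ≡ 0  ⇒  +1.
(a,b)_7: α=6, u≡3; β=4, v≡3 (mod 7); (3|7)=-1, (3|7)=-1; sign (−1)^0·-1^4·-1^6 = +1.
(a,b)_23: α=1, u≡6; β=1, v≡20 (mod 23); (6|23)=+1, (20|23)=-1; sign (−1)^1·+1^1·-1^1 = +1.
(a,b)_3: α=1, u≡2; β=-2, v≡2 (mod 3); (2|3)=-1, (2|3)=-1; sign (−1)^0·-1^-2·-1^1 = -1.
(a,b)_43: α=3, u≡6; β=2, v≡12 (mod 43); (6|43)=+1, (12|43)=-1; sign (−1)^0·+1^2·-1^3 = -1.
(a,b)_41: α=3, u≡8; β=2, v≡23 (mod 41); (8|41)=+1, (23|41)=+1; sign (−1)^0·+1^2·+1^3 = +1.
(a,b)_31: α=1, u≡22; β=1, v≡2 (mod 31); (22|31)=-1, (2|31)=+1; sign (−1)^1·-1^1·+1^1 = +1.
|Ram(-2651053071, 26381)| = 2, even; anisotropic at {3, 43}.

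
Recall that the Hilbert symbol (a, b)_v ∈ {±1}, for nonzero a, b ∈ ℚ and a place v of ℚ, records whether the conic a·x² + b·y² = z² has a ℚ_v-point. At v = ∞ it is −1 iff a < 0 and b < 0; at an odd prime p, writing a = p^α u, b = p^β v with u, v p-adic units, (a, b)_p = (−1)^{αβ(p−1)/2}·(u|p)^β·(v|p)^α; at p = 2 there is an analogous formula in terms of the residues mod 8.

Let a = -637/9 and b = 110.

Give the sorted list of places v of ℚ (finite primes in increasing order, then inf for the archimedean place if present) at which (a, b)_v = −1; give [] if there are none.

[5, 13]

(a, b) ≡ (-13, 110) mod (ℚ^×)²; places V = {2, 3, 5, 7, 11, 13, ∞}.
(a,b)_2: α=0, β=1; u≡3, v≡7 (mod 8); ε(u)ε(v)=1·1, αω(v)=0·0, βω(u)=1·1; sum ≡ 0  ⇒  +1.
(a,b)_7: α=2, u≡4; β=0, v≡5 (mod 7); (4|7)=+1, (5|7)=-1; sign (−1)^0·+1^0·-1^2 = +1.
(a,b)_3: α=-2, u≡2; β=0, v≡2 (mod 3); (2|3)=-1, (2|3)=-1; sign (−1)^0·-1^0·-1^-2 = +1.
(a,b)_∞: sgn(-13)=−, sgn(110)=+, so +1.
(a,b)_5: α=0, u≡2; β=1, v≡2 (mod 5); (2|5)=-1, (2|5)=-1; sign (−1)^0·-1^1·-1^0 = -1.
(a,b)_11: α=0, u≡5; β=1, v≡10 (mod 11); (5|11)=+1, (10|11)=-1; sign (−1)^0·+1^1·-1^0 = +1.
(a,b)_13: α=1, u≡9; β=0, v≡6 (mod 13); (9|13)=+1, (6|13)=-1; sign (−1)^0·+1^0·-1^1 = -1.
|Ram(-13, 110)| = 2, even; anisotropic at {5, 13}.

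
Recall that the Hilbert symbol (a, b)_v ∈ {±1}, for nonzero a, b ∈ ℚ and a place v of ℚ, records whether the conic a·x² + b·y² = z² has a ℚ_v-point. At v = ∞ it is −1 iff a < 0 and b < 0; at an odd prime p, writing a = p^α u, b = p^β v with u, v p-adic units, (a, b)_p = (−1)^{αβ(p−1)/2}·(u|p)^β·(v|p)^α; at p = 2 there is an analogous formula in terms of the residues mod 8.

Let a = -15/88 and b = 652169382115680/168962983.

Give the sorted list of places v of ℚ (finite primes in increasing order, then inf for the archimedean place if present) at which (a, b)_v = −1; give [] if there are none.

Mod squares: a ≡ -330, b ≡ 10010. Check v ∈ {∞, 2, 3, 5, 7, 11, 13, 17, 37}.
v=37: a=37^0·(≡28), b=37^2·(≡23) mod 37; (28|37)=+1, (23|37)=-1; (−1)^{0·2·18}·(+1)^2·(-1)^0 = +1.
v=7: a=7^0·(≡5), b=7^-1·(≡2) mod 7; (5|7)=-1, (2|7)=+1; (−1)^{0·-1·3}·(-1)^-1·(+1)^0 = -1.
v=5: a=5^1·(≡4), b=5^1·(≡2) mod 5; (4|5)=+1, (2|5)=-1; (−1)^{1·1·2}·(+1)^1·(-1)^1 = -1.
v=17: a=17^0·(≡12), b=17^-6·(≡10) mod 17; (12|17)=-1, (10|17)=-1; (−1)^{0·-6·8}·(-1)^-6·(-1)^0 = +1.
v=3: a=3^1·(≡1), b=3^6·(≡2) mod 3; (1|3)=+1, (2|3)=-1; (−1)^{1·6·1}·(+1)^6·(-1)^1 = -1.
v=11: a=11^-1·(≡5), b=11^1·(≡10) mod 11; (5|11)=+1, (10|11)=-1; (−1)^{-1·1·5}·(+1)^1·(-1)^-1 = +1.
v=∞: -330 < 0 and 10010 > 0  ⇒  (a,b)_∞ = +1.
v=13: a=13^0·(≡5), b=13^5·(≡1) mod 13; (5|13)=-1, (1|13)=+1; (−1)^{0·5·6}·(-1)^5·(+1)^0 = -1.
v=2: v_2(a)=-3, v_2(b)=5; units ≡ 3, 5 (mod 8); ε·ε+αω+βω = 1·0+-3·1+5·1 ≡ 0  ⇒  (a,b)_2 = +1.
Ram(-330, 10010) = {3, 5, 7, 13}; no ℚ_3-point on the conic.

[3, 5, 7, 13]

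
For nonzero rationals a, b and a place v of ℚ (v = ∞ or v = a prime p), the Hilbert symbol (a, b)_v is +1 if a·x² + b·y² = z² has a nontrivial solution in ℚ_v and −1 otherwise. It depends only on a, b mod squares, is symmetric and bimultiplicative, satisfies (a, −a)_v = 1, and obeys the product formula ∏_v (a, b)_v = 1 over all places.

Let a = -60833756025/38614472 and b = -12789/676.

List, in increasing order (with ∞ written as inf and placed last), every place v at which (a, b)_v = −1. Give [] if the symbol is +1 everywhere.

(a, b) ≡ (-2, -29) mod (ℚ^×)²; places V = {2, 3, 5, 7, 13, 29, ∞}.
(a,b)_3: α=10, u≡1; β=2, v≡1 (mod 3); (1|3)=+1, (1|3)=+1; sign (−1)^0·+1^2·+1^10 = +1.
(a,b)_5: α=2, u≡2; β=0, v≡1 (mod 5); (2|5)=-1, (1|5)=+1; sign (−1)^0·-1^0·+1^2 = +1.
(a,b)_∞: sgn(-2)=−, sgn(-29)=−, so -1.
(a,b)_13: α=-6, u≡11; β=-2, v≡4 (mod 13); (11|13)=-1, (4|13)=+1; sign (−1)^0·-1^-2·+1^-6 = +1.
(a,b)_2: α=-3, β=-2; u≡7, v≡3 (mod 8); ε(u)ε(v)=1·1, αω(v)=-3·1, βω(u)=-2·0; sum ≡ 0  ⇒  +1.
(a,b)_7: α=2, u≡5; β=2, v≡3 (mod 7); (5|7)=-1, (3|7)=-1; sign (−1)^0·-1^2·-1^2 = +1.
(a,b)_29: α=2, u≡17; β=1, v≡9 (mod 29); (17|29)=-1, (9|29)=+1; sign (−1)^0·-1^1·+1^2 = -1.
(-2, -29 / ℚ) ramifies at {29, ∞}: a division algebra.

[29, inf]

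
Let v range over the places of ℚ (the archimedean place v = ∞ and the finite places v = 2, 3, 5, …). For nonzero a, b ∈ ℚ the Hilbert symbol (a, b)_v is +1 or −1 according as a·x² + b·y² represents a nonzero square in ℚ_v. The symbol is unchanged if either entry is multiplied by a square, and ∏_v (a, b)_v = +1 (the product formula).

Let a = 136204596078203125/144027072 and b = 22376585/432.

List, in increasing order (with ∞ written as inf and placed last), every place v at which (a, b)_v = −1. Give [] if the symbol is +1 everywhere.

(a, b) ≡ (7315, 3795) mod (ℚ^×)²; places V = {2, 3, 5, 7, 11, 19, 23, ∞}.
(a,b)_∞: sgn(7315)=+, sgn(3795)=+, so +1.
(a,b)_7: α=-3, u≡2; β=2, v≡4 (mod 7); (2|7)=+1, (4|7)=+1; sign (−1)^0·+1^2·+1^-3 = +1.
(a,b)_2: α=-6, β=-4; u≡3, v≡3 (mod 8); ε(u)ε(v)=1·1, αω(v)=-6·1, βω(u)=-4·1; sum ≡ 1  ⇒  -1.
(a,b)_11: α=3, u≡4; β=1, v≡9 (mod 11); (4|11)=+1, (9|11)=+1; sign (−1)^1·+1^1·+1^3 = -1.
(a,b)_23: α=2, u≡1; β=1, v≡1 (mod 23); (1|23)=+1, (1|23)=+1; sign (−1)^0·+1^1·+1^2 = +1.
(a,b)_19: α=5, u≡7; β=2, v≡10 (mod 19); (7|19)=+1, (10|19)=-1; sign (−1)^0·+1^2·-1^5 = -1.
(a,b)_5: α=7, u≡3; β=1, v≡1 (mod 5); (3|5)=-1, (1|5)=+1; sign (−1)^0·-1^1·+1^7 = -1.
(a,b)_3: α=-8, u≡1; β=-3, v≡2 (mod 3); (1|3)=+1, (2|3)=-1; sign (−1)^0·+1^-3·-1^-8 = +1.
|Ram(7315, 3795)| = 4, even; anisotropic at {2, 5, 11, 19}.

[2, 5, 11, 19]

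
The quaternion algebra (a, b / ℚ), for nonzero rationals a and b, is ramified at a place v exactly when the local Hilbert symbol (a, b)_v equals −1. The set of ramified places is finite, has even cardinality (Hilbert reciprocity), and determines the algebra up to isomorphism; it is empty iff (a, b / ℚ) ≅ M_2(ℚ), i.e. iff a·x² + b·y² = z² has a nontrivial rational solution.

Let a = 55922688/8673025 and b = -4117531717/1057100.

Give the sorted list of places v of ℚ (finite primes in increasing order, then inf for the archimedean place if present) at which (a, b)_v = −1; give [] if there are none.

[11, 37]

(a, b) ≡ (1517, -143) mod (ℚ^×)²; places V = {2, 3, 5, 11, 13, 19, 31, 37, 41, ∞}.
(a,b)_5: α=-2, u≡3; β=-2, v≡2 (mod 5); (3|5)=-1, (2|5)=-1; sign (−1)^0·-1^-2·-1^-2 = +1.
(a,b)_2: α=12, β=-2; u≡5, v≡1 (mod 8); ε(u)ε(v)=0·0, αω(v)=12·0, βω(u)=-2·1; sum ≡ 0  ⇒  +1.
(a,b)_∞: sgn(1517)=+, sgn(-143)=−, so +1.
(a,b)_31: α=-2, u≡13; β=-2, v≡17 (mod 31); (13|31)=-1, (17|31)=-1; sign (−1)^0·-1^-2·-1^-2 = +1.
(a,b)_13: α=0, u≡12; β=3, v≡2 (mod 13); (12|13)=+1, (2|13)=-1; sign (−1)^0·+1^3·-1^0 = +1.
(a,b)_41: α=1, u≡18; β=0, v≡39 (mod 41); (18|41)=+1, (39|41)=+1; sign (−1)^0·+1^0·+1^1 = +1.
(a,b)_19: α=-2, u≡5; β=0, v≡4 (mod 19); (5|19)=+1, (4|19)=+1; sign (−1)^0·+1^0·+1^-2 = +1.
(a,b)_3: α=2, u≡2; β=0, v≡1 (mod 3); (2|3)=-1, (1|3)=+1; sign (−1)^0·-1^0·+1^2 = +1.
(a,b)_11: α=0, u≡7; β=-1, v≡5 (mod 11); (7|11)=-1, (5|11)=+1; sign (−1)^0·-1^-1·+1^0 = -1.
(a,b)_37: α=1, u≡16; β=4, v≡6 (mod 37); (16|37)=+1, (6|37)=-1; sign (−1)^0·+1^4·-1^1 = -1.
|Ram(1517, -143)| = 2, even; anisotropic at {11, 37}.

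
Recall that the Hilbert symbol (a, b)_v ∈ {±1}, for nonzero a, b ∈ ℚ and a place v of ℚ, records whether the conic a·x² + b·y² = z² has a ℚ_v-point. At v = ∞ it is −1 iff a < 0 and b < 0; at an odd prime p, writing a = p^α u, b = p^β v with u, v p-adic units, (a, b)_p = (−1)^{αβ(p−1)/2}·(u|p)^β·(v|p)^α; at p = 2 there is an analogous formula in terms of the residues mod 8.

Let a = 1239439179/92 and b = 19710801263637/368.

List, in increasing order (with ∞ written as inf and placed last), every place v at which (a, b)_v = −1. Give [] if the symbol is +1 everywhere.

[3, 19]

(a, b) ≡ (245157, 133331) mod (ℚ^×)²; places V = {2, 3, 11, 17, 19, 23, 31, ∞}.
(a,b)_17: α=1, u≡7; β=1, v≡14 (mod 17); (7|17)=-1, (14|17)=-1; sign (−1)^0·-1^1·-1^1 = +1.
(a,b)_11: α=3, u≡1; β=3, v≡2 (mod 11); (1|11)=+1, (2|11)=-1; sign (−1)^1·+1^3·-1^3 = +1.
(a,b)_∞: sgn(245157)=+, sgn(133331)=+, so +1.
(a,b)_3: α=1, u≡2; β=4, v≡2 (mod 3); (2|3)=-1, (2|3)=-1; sign (−1)^0·-1^4·-1^1 = -1.
(a,b)_19: α=1, u≡3; β=2, v≡15 (mod 19); (3|19)=-1, (15|19)=-1; sign (−1)^0·-1^2·-1^1 = -1.
(a,b)_2: α=-2, β=-4; u≡5, v≡3 (mod 8); ε(u)ε(v)=0·1, αω(v)=-2·1, βω(u)=-4·1; sum ≡ 0  ⇒  +1.
(a,b)_23: α=-1, u≡17; β=-1, v≡8 (mod 23); (17|23)=-1, (8|23)=+1; sign (−1)^1·-1^-1·+1^-1 = +1.
(a,b)_31: α=2, u≡16; β=3, v≡6 (mod 31); (16|31)=+1, (6|31)=-1; sign (−1)^0·+1^3·-1^2 = +1.
(245157, 133331 / ℚ) ramifies at {3, 19}: a division algebra.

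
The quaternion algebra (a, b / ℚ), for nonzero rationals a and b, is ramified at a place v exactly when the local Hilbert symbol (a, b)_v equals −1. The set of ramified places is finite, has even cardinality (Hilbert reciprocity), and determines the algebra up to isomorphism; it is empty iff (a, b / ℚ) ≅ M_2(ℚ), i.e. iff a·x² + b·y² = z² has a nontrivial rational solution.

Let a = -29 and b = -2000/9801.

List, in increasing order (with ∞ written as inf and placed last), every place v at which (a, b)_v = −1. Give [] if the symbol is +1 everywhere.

[2, inf]

(a, b) ≡ (-29, -5) mod (ℚ^×)²; places V = {2, 3, 5, 11, 29, ∞}.
(a,b)_3: α=0, u≡1; β=-4, v≡1 (mod 3); (1|3)=+1, (1|3)=+1; sign (−1)^0·+1^-4·+1^0 = +1.
(a,b)_11: α=0, u≡4; β=-2, v≡6 (mod 11); (4|11)=+1, (6|11)=-1; sign (−1)^0·+1^-2·-1^0 = +1.
(a,b)_29: α=1, u≡28; β=0, v≡28 (mod 29); (28|29)=+1, (28|29)=+1; sign (−1)^0·+1^0·+1^1 = +1.
(a,b)_∞: sgn(-29)=−, sgn(-5)=−, so -1.
(a,b)_2: α=0, β=4; u≡3, v≡3 (mod 8); ε(u)ε(v)=1·1, αω(v)=0·1, βω(u)=4·1; sum ≡ 1  ⇒  -1.
(a,b)_5: α=0, u≡1; β=3, v≡4 (mod 5); (1|5)=+1, (4|5)=+1; sign (−1)^0·+1^3·+1^0 = +1.
(-29, -5 / ℚ) ramifies at {2, ∞}: a division algebra.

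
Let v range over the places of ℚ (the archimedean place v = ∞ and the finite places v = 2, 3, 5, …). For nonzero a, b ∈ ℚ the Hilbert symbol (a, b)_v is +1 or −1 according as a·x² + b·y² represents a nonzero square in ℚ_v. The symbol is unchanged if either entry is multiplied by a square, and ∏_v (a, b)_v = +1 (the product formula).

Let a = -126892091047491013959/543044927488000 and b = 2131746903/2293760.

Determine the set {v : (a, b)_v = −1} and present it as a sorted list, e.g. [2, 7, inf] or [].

Mod squares: a ≡ -2730, b ≡ 5005. Check v ∈ {∞, 2, 3, 5, 7, 11, 13, 17}.
v=5: a=5^-3·(≡4), b=5^-1·(≡4) mod 5; (4|5)=+1, (4|5)=+1; (−1)^{-3·-1·2}·(+1)^-1·(+1)^-3 = +1.
v=3: a=3^13·(≡2), b=3^6·(≡1) mod 3; (2|3)=-1, (1|3)=+1; (−1)^{13·6·1}·(-1)^6·(+1)^13 = +1.
v=11: a=11^8·(≡9), b=11^3·(≡5) mod 11; (9|11)=+1, (5|11)=+1; (−1)^{8·3·5}·(+1)^3·(+1)^8 = +1.
v=7: a=7^-1·(≡2), b=7^-1·(≡2) mod 7; (2|7)=+1, (2|7)=+1; (−1)^{-1·-1·3}·(+1)^-1·(+1)^-1 = -1.
v=2: v_2(a)=-31, v_2(b)=-16; units ≡ 3, 5 (mod 8); ε·ε+αω+βω = 1·0+-31·1+-16·1 ≡ 1  ⇒  (a,b)_2 = -1.
v=13: a=13^5·(≡6), b=13^3·(≡5) mod 13; (6|13)=-1, (5|13)=-1; (−1)^{5·3·6}·(-1)^3·(-1)^5 = +1.
v=17: a=17^-2·(≡5), b=17^0·(≡11) mod 17; (5|17)=-1, (11|17)=-1; (−1)^{-2·0·8}·(-1)^0·(-1)^-2 = +1.
v=∞: -2730 < 0 and 5005 > 0  ⇒  (a,b)_∞ = +1.
|Ram(-2730, 5005)| = 2, even; anisotropic at {2, 7}.

[2, 7]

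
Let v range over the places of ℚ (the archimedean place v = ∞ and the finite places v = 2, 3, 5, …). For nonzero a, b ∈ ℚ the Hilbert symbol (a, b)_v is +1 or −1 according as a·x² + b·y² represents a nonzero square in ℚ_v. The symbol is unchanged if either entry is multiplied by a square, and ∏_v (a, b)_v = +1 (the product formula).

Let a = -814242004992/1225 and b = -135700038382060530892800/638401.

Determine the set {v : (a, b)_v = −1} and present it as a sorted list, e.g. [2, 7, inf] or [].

[11, 13, 19, inf]

(a, b) ≡ (-17043, -187473) mod (ℚ^×)²; places V = {2, 3, 5, 7, 11, 13, 17, 19, 23, 47, ∞}.
(a,b)_47: α=0, u≡7; β=-2, v≡45 (mod 47); (7|47)=+1, (45|47)=-1; sign (−1)^0·+1^-2·-1^0 = +1.
(a,b)_∞: sgn(-17043)=−, sgn(-187473)=−, so -1.
(a,b)_7: α=-2, u≡1; β=0, v≡1 (mod 7); (1|7)=+1, (1|7)=+1; sign (−1)^0·+1^0·+1^-2 = +1.
(a,b)_17: α=0, u≡1; β=-2, v≡3 (mod 17); (1|17)=+1, (3|17)=-1; sign (−1)^0·+1^-2·-1^0 = +1.
(a,b)_3: α=7, u≡1; β=5, v≡2 (mod 3); (1|3)=+1, (2|3)=-1; sign (−1)^1·+1^5·-1^7 = +1.
(a,b)_23: α=1, u≡18; β=3, v≡19 (mod 23); (18|23)=+1, (19|23)=-1; sign (−1)^1·+1^3·-1^1 = +1.
(a,b)_5: α=-2, u≡2; β=2, v≡3 (mod 5); (2|5)=-1, (3|5)=-1; sign (−1)^0·-1^2·-1^-2 = +1.
(a,b)_2: α=16, β=16; u≡5, v≡7 (mod 8); ε(u)ε(v)=0·1, αω(v)=16·0, βω(u)=16·1; sum ≡ 0  ⇒  +1.
(a,b)_19: α=1, u≡14; β=3, v≡8 (mod 19); (14|19)=-1, (8|19)=-1; sign (−1)^1·-1^3·-1^1 = -1.
(a,b)_11: α=0, u≡6; β=1, v≡6 (mod 11); (6|11)=-1, (6|11)=-1; sign (−1)^0·-1^1·-1^0 = -1.
(a,b)_13: α=1, u≡2; β=5, v≡12 (mod 13); (2|13)=-1, (12|13)=+1; sign (−1)^0·-1^5·+1^1 = -1.
|Ram(-17043, -187473)| = 4, even; anisotropic at {11, 13, 19, ∞}.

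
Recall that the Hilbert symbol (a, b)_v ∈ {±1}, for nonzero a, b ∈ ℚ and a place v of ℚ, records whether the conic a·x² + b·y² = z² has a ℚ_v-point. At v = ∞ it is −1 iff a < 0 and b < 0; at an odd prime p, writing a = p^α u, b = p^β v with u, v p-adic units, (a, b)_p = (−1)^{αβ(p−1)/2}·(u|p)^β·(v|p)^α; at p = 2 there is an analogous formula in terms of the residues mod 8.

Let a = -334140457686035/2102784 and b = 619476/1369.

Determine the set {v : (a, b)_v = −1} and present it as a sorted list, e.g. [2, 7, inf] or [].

[2, 3, 11, 13]

Mod squares: a ≡ -210, b ≡ 429. Check v ∈ {∞, 2, 3, 5, 7, 11, 13, 17, 19, 31, 37, 41}.
v=2: v_2(a)=-9, v_2(b)=2; units ≡ 7, 5 (mod 8); ε·ε+αω+βω = 1·0+-9·1+2·0 ≡ 1  ⇒  (a,b)_2 = -1.
v=∞: -210 < 0 and 429 > 0  ⇒  (a,b)_∞ = +1.
v=11: a=11^2·(≡8), b=11^1·(≡8) mod 11; (8|11)=-1, (8|11)=-1; (−1)^{2·1·5}·(-1)^1·(-1)^2 = -1.
v=5: a=5^1·(≡2), b=5^0·(≡4) mod 5; (2|5)=-1, (4|5)=+1; (−1)^{1·0·2}·(-1)^0·(+1)^1 = +1.
v=3: a=3^-1·(≡2), b=3^1·(≡2) mod 3; (2|3)=-1, (2|3)=-1; (−1)^{-1·1·1}·(-1)^1·(-1)^-1 = -1.
v=37: a=37^-2·(≡26), b=37^-2·(≡22) mod 37; (26|37)=+1, (22|37)=-1; (−1)^{-2·-2·18}·(+1)^-2·(-1)^-2 = +1.
v=31: a=31^2·(≡18), b=31^0·(≡13) mod 31; (18|31)=+1, (13|31)=-1; (−1)^{2·0·15}·(+1)^0·(-1)^2 = +1.
v=19: a=19^0·(≡15), b=19^2·(≡6) mod 19; (15|19)=-1, (6|19)=+1; (−1)^{0·2·9}·(-1)^2·(+1)^0 = +1.
v=13: a=13^2·(≡2), b=13^1·(≡5) mod 13; (2|13)=-1, (5|13)=-1; (−1)^{2·1·6}·(-1)^1·(-1)^2 = -1.
v=17: a=17^2·(≡5), b=17^0·(≡9) mod 17; (5|17)=-1, (9|17)=+1; (−1)^{2·0·8}·(-1)^0·(+1)^2 = +1.
v=41: a=41^2·(≡8), b=41^0·(≡3) mod 41; (8|41)=+1, (3|41)=-1; (−1)^{2·0·20}·(+1)^0·(-1)^2 = +1.
v=7: a=7^1·(≡6), b=7^0·(≡1) mod 7; (6|7)=-1, (1|7)=+1; (−1)^{1·0·3}·(-1)^0·(+1)^1 = +1.
|Ram(-210, 429)| = 4, even; anisotropic at {2, 3, 11, 13}.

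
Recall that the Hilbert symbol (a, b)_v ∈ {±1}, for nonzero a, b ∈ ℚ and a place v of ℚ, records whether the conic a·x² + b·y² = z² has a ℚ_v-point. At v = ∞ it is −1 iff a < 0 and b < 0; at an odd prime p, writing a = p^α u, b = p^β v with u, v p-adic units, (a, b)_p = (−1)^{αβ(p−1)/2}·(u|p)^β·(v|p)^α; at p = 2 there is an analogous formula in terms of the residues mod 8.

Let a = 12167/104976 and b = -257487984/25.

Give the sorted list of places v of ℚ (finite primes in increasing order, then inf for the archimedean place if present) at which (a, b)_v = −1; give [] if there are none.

[17, 31]

Mod squares: a ≡ 23, b ≡ -198679. Check v ∈ {∞, 2, 3, 5, 13, 17, 23, 29, 31}.
v=5: a=5^0·(≡2), b=5^-2·(≡1) mod 5; (2|5)=-1, (1|5)=+1; (−1)^{0·-2·2}·(-1)^-2·(+1)^0 = +1.
v=2: v_2(a)=-4, v_2(b)=4; units ≡ 7, 1 (mod 8); ε·ε+αω+βω = 1·0+-4·0+4·0 ≡ 0  ⇒  (a,b)_2 = +1.
v=17: a=17^0·(≡12), b=17^1·(≡13) mod 17; (12|17)=-1, (13|17)=+1; (−1)^{0·1·8}·(-1)^1·(+1)^0 = -1.
v=29: a=29^0·(≡25), b=29^1·(≡6) mod 29; (25|29)=+1, (6|29)=+1; (−1)^{0·1·14}·(+1)^1·(+1)^0 = +1.
v=13: a=13^0·(≡12), b=13^1·(≡7) mod 13; (12|13)=+1, (7|13)=-1; (−1)^{0·1·6}·(+1)^1·(-1)^0 = +1.
v=23: a=23^3·(≡6), b=23^0·(≡3) mod 23; (6|23)=+1, (3|23)=+1; (−1)^{3·0·11}·(+1)^0·(+1)^3 = +1.
v=3: a=3^-8·(≡2), b=3^4·(≡2) mod 3; (2|3)=-1, (2|3)=-1; (−1)^{-8·4·1}·(-1)^4·(-1)^-8 = +1.
v=∞: 23 > 0 and -198679 < 0  ⇒  (a,b)_∞ = +1.
v=31: a=31^0·(≡17), b=31^1·(≡8) mod 31; (17|31)=-1, (8|31)=+1; (−1)^{0·1·15}·(-1)^1·(+1)^0 = -1.
(23, -198679 / ℚ) ramifies at {17, 31}: a division algebra.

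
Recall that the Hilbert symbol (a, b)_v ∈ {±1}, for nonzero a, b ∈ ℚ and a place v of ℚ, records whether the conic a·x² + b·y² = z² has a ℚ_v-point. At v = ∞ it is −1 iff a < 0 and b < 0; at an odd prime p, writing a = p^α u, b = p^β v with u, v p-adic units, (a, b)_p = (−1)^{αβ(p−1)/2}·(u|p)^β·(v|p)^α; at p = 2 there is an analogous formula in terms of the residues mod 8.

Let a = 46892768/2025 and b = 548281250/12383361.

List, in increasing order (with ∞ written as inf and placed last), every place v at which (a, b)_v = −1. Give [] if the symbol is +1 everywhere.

(a, b) ≡ (17342, 290) mod (ℚ^×)²; places V = {2, 3, 5, 11, 13, 17, 23, 29, ∞}.
(a,b)_5: α=-2, u≡3; β=7, v≡3 (mod 5); (3|5)=-1, (3|5)=-1; sign (−1)^0·-1^7·-1^-2 = -1.
(a,b)_13: α=3, u≡5; β=0, v≡12 (mod 13); (5|13)=-1, (12|13)=+1; sign (−1)^0·-1^0·+1^3 = +1.
(a,b)_23: α=1, u≡4; β=-2, v≡22 (mod 23); (4|23)=+1, (22|23)=-1; sign (−1)^0·+1^-2·-1^1 = -1.
(a,b)_17: α=0, u≡1; β=-2, v≡8 (mod 17); (1|17)=+1, (8|17)=+1; sign (−1)^0·+1^-2·+1^0 = +1.
(a,b)_3: α=-4, u≡2; β=-4, v≡2 (mod 3); (2|3)=-1, (2|3)=-1; sign (−1)^0·-1^-4·-1^-4 = +1.
(a,b)_29: α=1, u≡27; β=1, v≡26 (mod 29); (27|29)=-1, (26|29)=-1; sign (−1)^0·-1^1·-1^1 = +1.
(a,b)_∞: sgn(17342)=+, sgn(290)=+, so +1.
(a,b)_11: α=0, u≡10; β=2, v≡9 (mod 11); (10|11)=-1, (9|11)=+1; sign (−1)^0·-1^2·+1^0 = +1.
(a,b)_2: α=5, β=1; u≡7, v≡1 (mod 8); ε(u)ε(v)=1·0, αω(v)=5·0, βω(u)=1·0; sum ≡ 0  ⇒  +1.
|Ram(17342, 290)| = 2, even; anisotropic at {5, 23}.

[5, 23]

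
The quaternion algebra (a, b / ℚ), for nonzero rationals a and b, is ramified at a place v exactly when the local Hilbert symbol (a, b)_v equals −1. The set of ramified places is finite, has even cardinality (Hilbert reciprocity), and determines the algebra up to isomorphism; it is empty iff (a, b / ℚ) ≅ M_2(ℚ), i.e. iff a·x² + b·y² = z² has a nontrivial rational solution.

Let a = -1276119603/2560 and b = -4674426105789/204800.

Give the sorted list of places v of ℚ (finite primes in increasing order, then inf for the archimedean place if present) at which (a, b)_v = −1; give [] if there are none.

[2, 5, 11, 17, 37, inf]

(a, b) ≡ (-144670, -8602) mod (ℚ^×)²; places V = {2, 3, 5, 11, 17, 23, 37, ∞}.
(a,b)_37: α=1, u≡34; β=2, v≡6 (mod 37); (34|37)=+1, (6|37)=-1; sign (−1)^0·+1^2·-1^1 = -1.
(a,b)_5: α=-1, u≡1; β=-2, v≡3 (mod 5); (1|5)=+1, (3|5)=-1; sign (−1)^0·+1^-2·-1^-1 = -1.
(a,b)_∞: sgn(-144670)=−, sgn(-8602)=−, so -1.
(a,b)_11: α=2, u≡2; β=3, v≡2 (mod 11); (2|11)=-1, (2|11)=-1; sign (−1)^0·-1^3·-1^2 = -1.
(a,b)_2: α=-9, β=-13; u≡1, v≡3 (mod 8); ε(u)ε(v)=0·1, αω(v)=-9·1, βω(u)=-13·0; sum ≡ 1  ⇒  -1.
(a,b)_17: α=1, u≡14; β=1, v≡15 (mod 17); (14|17)=-1, (15|17)=+1; sign (−1)^0·-1^1·+1^1 = -1.
(a,b)_23: α=1, u≡2; β=1, v≡22 (mod 23); (2|23)=+1, (22|23)=-1; sign (−1)^1·+1^1·-1^1 = +1.
(a,b)_3: α=6, u≡2; β=8, v≡2 (mod 3); (2|3)=-1, (2|3)=-1; sign (−1)^0·-1^8·-1^6 = +1.
Ram(-144670, -8602) = {2, 5, 11, 17, 37, ∞}; no ℚ_2-point on the conic.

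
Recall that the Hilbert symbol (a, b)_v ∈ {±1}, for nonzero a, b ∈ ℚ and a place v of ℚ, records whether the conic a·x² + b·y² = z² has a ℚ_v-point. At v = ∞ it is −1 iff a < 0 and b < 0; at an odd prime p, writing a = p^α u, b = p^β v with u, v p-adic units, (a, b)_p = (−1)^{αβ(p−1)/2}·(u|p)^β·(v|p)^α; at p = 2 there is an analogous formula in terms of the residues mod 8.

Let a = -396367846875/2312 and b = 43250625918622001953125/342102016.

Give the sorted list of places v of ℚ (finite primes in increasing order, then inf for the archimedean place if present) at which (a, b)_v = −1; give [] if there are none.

[2, 5, 7, 11]

(a, b) ≡ (-2310, 13) mod (ℚ^×)²; places V = {2, 3, 5, 7, 11, 13, 17, 19, 23, ∞}.
(a,b)_∞: sgn(-2310)=−, sgn(13)=+, so +1.
(a,b)_17: α=-2, u≡1; β=-4, v≡4 (mod 17); (1|17)=+1, (4|17)=+1; sign (−1)^0·+1^-4·+1^-2 = +1.
(a,b)_23: α=0, u≡12; β=2, v≡1 (mod 23); (12|23)=+1, (1|23)=+1; sign (−1)^0·+1^2·+1^0 = +1.
(a,b)_19: α=2, u≡14; β=6, v≡10 (mod 19); (14|19)=-1, (10|19)=-1; sign (−1)^0·-1^6·-1^2 = +1.
(a,b)_5: α=5, u≡2; β=10, v≡3 (mod 5); (2|5)=-1, (3|5)=-1; sign (−1)^0·-1^10·-1^5 = -1.
(a,b)_7: α=1, u≡3; β=0, v≡6 (mod 7); (3|7)=-1, (6|7)=-1; sign (−1)^0·-1^0·-1^1 = -1.
(a,b)_13: α=2, u≡1; β=3, v≡3 (mod 13); (1|13)=+1, (3|13)=+1; sign (−1)^0·+1^3·+1^2 = +1.
(a,b)_11: α=1, u≡8; β=0, v≡10 (mod 11); (8|11)=-1, (10|11)=-1; sign (−1)^0·-1^0·-1^1 = -1.
(a,b)_3: α=3, u≡1; β=4, v≡1 (mod 3); (1|3)=+1, (1|3)=+1; sign (−1)^0·+1^4·+1^3 = +1.
(a,b)_2: α=-3, β=-12; u≡5, v≡5 (mod 8); ε(u)ε(v)=0·0, αω(v)=-3·1, βω(u)=-12·1; sum ≡ 1  ⇒  -1.
|Ram(-2310, 13)| = 4, even; anisotropic at {2, 5, 7, 11}.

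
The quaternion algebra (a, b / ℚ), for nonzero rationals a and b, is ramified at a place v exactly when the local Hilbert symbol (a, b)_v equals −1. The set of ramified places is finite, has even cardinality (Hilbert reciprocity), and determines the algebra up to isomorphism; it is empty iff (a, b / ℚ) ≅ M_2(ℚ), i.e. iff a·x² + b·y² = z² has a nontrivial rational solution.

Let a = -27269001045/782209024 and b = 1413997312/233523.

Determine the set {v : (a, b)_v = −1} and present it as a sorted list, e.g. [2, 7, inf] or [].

[23, 31]

Mod squares: a ≡ -86645, b ≡ 2001. Check v ∈ {∞, 2, 3, 5, 7, 11, 13, 17, 19, 23, 29, 31, 43}.
v=29: a=29^0·(≡25), b=29^1·(≡3) mod 29; (25|29)=+1, (3|29)=-1; (−1)^{0·1·14}·(+1)^1·(-1)^0 = +1.
v=43: a=43^1·(≡16), b=43^0·(≡24) mod 43; (16|43)=+1, (24|43)=+1; (−1)^{1·0·21}·(+1)^0·(+1)^1 = +1.
v=7: a=7^0·(≡4), b=7^2·(≡5) mod 7; (4|7)=+1, (5|7)=-1; (−1)^{0·2·3}·(+1)^2·(-1)^0 = +1.
v=11: a=11^2·(≡7), b=11^0·(≡6) mod 11; (7|11)=-1, (6|11)=-1; (−1)^{2·0·5}·(-1)^0·(-1)^2 = +1.
v=3: a=3^2·(≡1), b=3^-5·(≡1) mod 3; (1|3)=+1, (1|3)=+1; (−1)^{2·-5·1}·(+1)^-5·(+1)^2 = +1.
v=13: a=13^1·(≡10), b=13^2·(≡12) mod 13; (10|13)=+1, (12|13)=+1; (−1)^{1·2·6}·(+1)^2·(+1)^1 = +1.
v=∞: -86645 < 0 and 2001 > 0  ⇒  (a,b)_∞ = +1.
v=2: v_2(a)=-12, v_2(b)=8; units ≡ 3, 1 (mod 8); ε·ε+αω+βω = 1·0+-12·0+8·1 ≡ 0  ⇒  (a,b)_2 = +1.
v=17: a=17^2·(≡8), b=17^0·(≡10) mod 17; (8|17)=+1, (10|17)=-1; (−1)^{2·0·8}·(+1)^0·(-1)^2 = +1.
v=5: a=5^1·(≡4), b=5^0·(≡4) mod 5; (4|5)=+1, (4|5)=+1; (−1)^{1·0·2}·(+1)^0·(+1)^1 = +1.
v=31: a=31^1·(≡22), b=31^-2·(≡3) mod 31; (22|31)=-1, (3|31)=-1; (−1)^{1·-2·15}·(-1)^-2·(-1)^1 = -1.
v=23: a=23^-2·(≡10), b=23^1·(≡16) mod 23; (10|23)=-1, (16|23)=+1; (−1)^{-2·1·11}·(-1)^1·(+1)^-2 = -1.
v=19: a=19^-2·(≡14), b=19^0·(≡9) mod 19; (14|19)=-1, (9|19)=+1; (−1)^{-2·0·9}·(-1)^0·(+1)^-2 = +1.
Ram(-86645, 2001) = {23, 31}; no ℚ_23-point on the conic.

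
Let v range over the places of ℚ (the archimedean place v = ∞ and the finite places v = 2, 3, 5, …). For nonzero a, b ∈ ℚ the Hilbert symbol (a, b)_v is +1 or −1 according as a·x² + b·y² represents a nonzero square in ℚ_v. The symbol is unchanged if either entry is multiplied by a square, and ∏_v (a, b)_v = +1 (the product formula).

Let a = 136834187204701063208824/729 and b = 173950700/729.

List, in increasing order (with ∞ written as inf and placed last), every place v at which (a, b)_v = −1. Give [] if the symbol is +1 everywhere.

Mod squares: a ≡ 21371086, b ≡ 1739507. Check v ∈ {∞, 2, 3, 5, 7, 11, 19, 23, 29, 41, 43}.
v=43: a=43^1·(≡27), b=43^0·(≡19) mod 43; (27|43)=-1, (19|43)=-1; (−1)^{1·0·21}·(-1)^0·(-1)^1 = -1.
v=11: a=11^3·(≡8), b=11^1·(≡4) mod 11; (8|11)=-1, (4|11)=+1; (−1)^{3·1·5}·(-1)^1·(+1)^3 = +1.
v=∞: 21371086 > 0 and 1739507 > 0  ⇒  (a,b)_∞ = +1.
v=3: a=3^-6·(≡1), b=3^-6·(≡2) mod 3; (1|3)=+1, (2|3)=-1; (−1)^{-6·-6·1}·(+1)^-6·(-1)^-6 = +1.
v=23: a=23^2·(≡20), b=23^0·(≡20) mod 23; (20|23)=-1, (20|23)=-1; (−1)^{2·0·11}·(-1)^0·(-1)^2 = +1.
v=5: a=5^0·(≡1), b=5^2·(≡2) mod 5; (1|5)=+1, (2|5)=-1; (−1)^{0·2·2}·(+1)^2·(-1)^0 = +1.
v=7: a=7^2·(≡4), b=7^1·(≡2) mod 7; (4|7)=+1, (2|7)=+1; (−1)^{2·1·3}·(+1)^1·(+1)^2 = +1.
v=29: a=29^3·(≡3), b=29^1·(≡14) mod 29; (3|29)=-1, (14|29)=-1; (−1)^{3·1·14}·(-1)^1·(-1)^3 = +1.
v=2: v_2(a)=3, v_2(b)=2; units ≡ 7, 3 (mod 8); ε·ε+αω+βω = 1·1+3·1+2·0 ≡ 0  ⇒  (a,b)_2 = +1.
v=41: a=41^3·(≡35), b=41^1·(≡16) mod 41; (35|41)=-1, (16|41)=+1; (−1)^{3·1·20}·(-1)^1·(+1)^3 = -1.
v=19: a=19^3·(≡15), b=19^1·(≡16) mod 19; (15|19)=-1, (16|19)=+1; (−1)^{3·1·9}·(-1)^1·(+1)^3 = +1.
Ram(21371086, 1739507) = {41, 43}; no ℚ_41-point on the conic.

[41, 43]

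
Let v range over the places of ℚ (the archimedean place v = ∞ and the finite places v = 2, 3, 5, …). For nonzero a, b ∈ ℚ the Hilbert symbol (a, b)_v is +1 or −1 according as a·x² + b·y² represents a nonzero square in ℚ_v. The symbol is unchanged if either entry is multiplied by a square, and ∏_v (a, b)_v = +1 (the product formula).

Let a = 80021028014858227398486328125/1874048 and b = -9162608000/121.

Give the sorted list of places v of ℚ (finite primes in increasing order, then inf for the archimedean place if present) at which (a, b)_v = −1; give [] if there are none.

[5, 13]

Mod squares: a ≡ 818090, b ≡ -116870. Check v ∈ {∞, 2, 3, 5, 7, 11, 13, 17, 29, 31}.
v=2: v_2(a)=-7, v_2(b)=7; units ≡ 5, 5 (mod 8); ε·ε+αω+βω = 0·0+-7·1+7·1 ≡ 0  ⇒  (a,b)_2 = +1.
v=3: a=3^6·(≡2), b=3^0·(≡1) mod 3; (2|3)=-1, (1|3)=+1; (−1)^{6·0·1}·(-1)^0·(+1)^6 = +1.
v=17: a=17^2·(≡9), b=17^0·(≡7) mod 17; (9|17)=+1, (7|17)=-1; (−1)^{2·0·8}·(+1)^0·(-1)^2 = +1.
v=29: a=29^3·(≡16), b=29^1·(≡20) mod 29; (16|29)=+1, (20|29)=+1; (−1)^{3·1·14}·(+1)^1·(+1)^3 = +1.
v=5: a=5^11·(≡2), b=5^3·(≡1) mod 5; (2|5)=-1, (1|5)=+1; (−1)^{11·3·2}·(-1)^3·(+1)^11 = -1.
v=31: a=31^3·(≡19), b=31^1·(≡27) mod 31; (19|31)=+1, (27|31)=-1; (−1)^{3·1·15}·(+1)^1·(-1)^3 = +1.
v=∞: 818090 > 0 and -116870 < 0  ⇒  (a,b)_∞ = +1.
v=7: a=7^7·(≡6), b=7^2·(≡4) mod 7; (6|7)=-1, (4|7)=+1; (−1)^{7·2·3}·(-1)^2·(+1)^7 = +1.
v=13: a=13^1·(≡3), b=13^1·(≡2) mod 13; (3|13)=+1, (2|13)=-1; (−1)^{1·1·6}·(+1)^1·(-1)^1 = -1.
v=11: a=11^-4·(≡4), b=11^-2·(≡4) mod 11; (4|11)=+1, (4|11)=+1; (−1)^{-4·-2·5}·(+1)^-2·(+1)^-4 = +1.
Ram(818090, -116870) = {5, 13}; no ℚ_5-point on the conic.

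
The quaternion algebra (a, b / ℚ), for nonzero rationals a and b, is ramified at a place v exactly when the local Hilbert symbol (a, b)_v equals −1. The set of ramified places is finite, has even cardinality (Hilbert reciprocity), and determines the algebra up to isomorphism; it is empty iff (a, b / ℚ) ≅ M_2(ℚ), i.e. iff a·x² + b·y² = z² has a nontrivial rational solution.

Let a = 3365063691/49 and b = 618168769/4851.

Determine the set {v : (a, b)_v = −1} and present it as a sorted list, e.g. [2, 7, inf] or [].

(a, b) ≡ (22011, 11) mod (ℚ^×)²; places V = {2, 3, 7, 11, 17, 23, 29, 47, ∞}.
(a,b)_17: α=2, u≡4; β=0, v≡5 (mod 17); (4|17)=+1, (5|17)=-1; sign (−1)^0·+1^0·-1^2 = +1.
(a,b)_3: α=1, u≡2; β=-2, v≡2 (mod 3); (2|3)=-1, (2|3)=-1; sign (−1)^0·-1^-2·-1^1 = -1.
(a,b)_2: α=0, β=0; u≡3, v≡3 (mod 8); ε(u)ε(v)=1·1, αω(v)=0·1, βω(u)=0·1; sum ≡ 1  ⇒  -1.
(a,b)_23: α=3, u≡7; β=4, v≡11 (mod 23); (7|23)=-1, (11|23)=-1; sign (−1)^0·-1^4·-1^3 = -1.
(a,b)_∞: sgn(22011)=+, sgn(11)=+, so +1.
(a,b)_7: α=-2, u≡3; β=-2, v≡1 (mod 7); (3|7)=-1, (1|7)=+1; sign (−1)^0·-1^-2·+1^-2 = +1.
(a,b)_29: α=1, u≡20; β=0, v≡27 (mod 29); (20|29)=+1, (27|29)=-1; sign (−1)^0·+1^0·-1^1 = -1.
(a,b)_47: α=0, u≡19; β=2, v≡5 (mod 47); (19|47)=-1, (5|47)=-1; sign (−1)^0·-1^2·-1^0 = +1.
(a,b)_11: α=1, u≡6; β=-1, v≡9 (mod 11); (6|11)=-1, (9|11)=+1; sign (−1)^1·-1^-1·+1^1 = +1.
Ram(22011, 11) = {2, 3, 23, 29}; no ℚ_2-point on the conic.

[2, 3, 23, 29]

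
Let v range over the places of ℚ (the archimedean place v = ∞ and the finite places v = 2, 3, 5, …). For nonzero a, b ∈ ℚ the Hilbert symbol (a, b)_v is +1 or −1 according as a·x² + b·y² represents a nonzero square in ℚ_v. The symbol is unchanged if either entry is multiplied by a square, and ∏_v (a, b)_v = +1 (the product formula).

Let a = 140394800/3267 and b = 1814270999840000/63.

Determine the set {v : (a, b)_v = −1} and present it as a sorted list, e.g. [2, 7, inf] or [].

[3, 7, 19, 29]

(a, b) ≡ (21489, 1547) mod (ℚ^×)²; places V = {2, 3, 5, 7, 11, 13, 17, 19, 29, ∞}.
(a,b)_19: α=1, u≡14; β=2, v≡18 (mod 19); (14|19)=-1, (18|19)=-1; sign (−1)^0·-1^2·-1^1 = -1.
(a,b)_3: α=-3, u≡2; β=-2, v≡2 (mod 3); (2|3)=-1, (2|3)=-1; sign (−1)^0·-1^-2·-1^-3 = -1.
(a,b)_∞: sgn(21489)=+, sgn(1547)=+, so +1.
(a,b)_11: α=-2, u≡8; β=0, v≡8 (mod 11); (8|11)=-1, (8|11)=-1; sign (−1)^0·-1^0·-1^-2 = +1.
(a,b)_13: α=1, u≡8; β=3, v≡5 (mod 13); (8|13)=-1, (5|13)=-1; sign (−1)^0·-1^3·-1^1 = +1.
(a,b)_29: α=1, u≡6; β=2, v≡15 (mod 29); (6|29)=+1, (15|29)=-1; sign (−1)^0·+1^2·-1^1 = -1.
(a,b)_7: α=2, u≡6; β=-1, v≡1 (mod 7); (6|7)=-1, (1|7)=+1; sign (−1)^0·-1^-1·+1^2 = -1.
(a,b)_17: α=0, u≡15; β=1, v≡14 (mod 17); (15|17)=+1, (14|17)=-1; sign (−1)^0·+1^1·-1^0 = +1.
(a,b)_5: α=2, u≡1; β=4, v≡3 (mod 5); (1|5)=+1, (3|5)=-1; sign (−1)^0·+1^4·-1^2 = +1.
(a,b)_2: α=4, β=8; u≡1, v≡3 (mod 8); ε(u)ε(v)=0·1, αω(v)=4·1, βω(u)=8·0; sum ≡ 0  ⇒  +1.
Ram(21489, 1547) = {3, 7, 19, 29}; no ℚ_3-point on the conic.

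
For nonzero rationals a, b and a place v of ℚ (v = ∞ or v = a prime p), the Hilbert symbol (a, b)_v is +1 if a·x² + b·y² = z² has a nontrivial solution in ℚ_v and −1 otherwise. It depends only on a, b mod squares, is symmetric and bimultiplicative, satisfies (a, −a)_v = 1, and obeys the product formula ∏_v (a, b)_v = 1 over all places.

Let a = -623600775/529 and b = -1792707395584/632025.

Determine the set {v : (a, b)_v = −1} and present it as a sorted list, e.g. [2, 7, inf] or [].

Mod squares: a ≡ -307951, b ≡ -34891. Check v ∈ {∞, 2, 3, 5, 7, 23, 29, 37, 41, 53}.
v=53: a=53^0·(≡19), b=53^-2·(≡44) mod 53; (19|53)=-1, (44|53)=+1; (−1)^{0·-2·26}·(-1)^-2·(+1)^0 = +1.
v=37: a=37^1·(≡15), b=37^1·(≡15) mod 37; (15|37)=-1, (15|37)=-1; (−1)^{1·1·18}·(-1)^1·(-1)^1 = +1.
v=7: a=7^1·(≡1), b=7^2·(≡1) mod 7; (1|7)=+1, (1|7)=+1; (−1)^{1·2·3}·(+1)^2·(+1)^1 = +1.
v=41: a=41^1·(≡32), b=41^1·(≡8) mod 41; (32|41)=+1, (8|41)=+1; (−1)^{1·1·20}·(+1)^1·(+1)^1 = +1.
v=23: a=23^-2·(≡19), b=23^1·(≡8) mod 23; (19|23)=-1, (8|23)=+1; (−1)^{-2·1·11}·(-1)^1·(+1)^-2 = -1.
v=5: a=5^2·(≡1), b=5^-2·(≡1) mod 5; (1|5)=+1, (1|5)=+1; (−1)^{2·-2·2}·(+1)^-2·(+1)^2 = +1.
v=29: a=29^1·(≡16), b=29^0·(≡13) mod 29; (16|29)=+1, (13|29)=+1; (−1)^{1·0·14}·(+1)^0·(+1)^1 = +1.
v=3: a=3^4·(≡2), b=3^-2·(≡2) mod 3; (2|3)=-1, (2|3)=-1; (−1)^{4·-2·1}·(-1)^-2·(-1)^4 = +1.
v=∞: -307951 < 0 and -34891 < 0  ⇒  (a,b)_∞ = -1.
v=2: v_2(a)=0, v_2(b)=20; units ≡ 1, 5 (mod 8); ε·ε+αω+βω = 0·0+0·1+20·0 ≡ 0  ⇒  (a,b)_2 = +1.
(-307951, -34891 / ℚ) ramifies at {23, ∞}: a division algebra.

[23, inf]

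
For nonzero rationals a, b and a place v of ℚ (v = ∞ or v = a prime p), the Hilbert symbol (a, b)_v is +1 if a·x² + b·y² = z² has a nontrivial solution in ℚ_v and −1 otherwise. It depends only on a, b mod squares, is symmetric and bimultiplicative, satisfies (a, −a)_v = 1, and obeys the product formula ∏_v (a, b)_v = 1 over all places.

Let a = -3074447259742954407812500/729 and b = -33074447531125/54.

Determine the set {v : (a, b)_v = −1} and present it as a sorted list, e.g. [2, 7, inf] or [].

Mod squares: a ≡ -35581, b ≡ -6270. Check v ∈ {∞, 2, 3, 5, 7, 11, 13, 17, 19, 23}.
v=∞: -35581 < 0 and -6270 < 0  ⇒  (a,b)_∞ = -1.
v=17: a=17^3·(≡8), b=17^2·(≡11) mod 17; (8|17)=+1, (11|17)=-1; (−1)^{3·2·8}·(+1)^2·(-1)^3 = -1.
v=13: a=13^3·(≡6), b=13^2·(≡12) mod 13; (6|13)=-1, (12|13)=+1; (−1)^{3·2·6}·(-1)^2·(+1)^3 = +1.
v=2: v_2(a)=2, v_2(b)=-1; units ≡ 3, 1 (mod 8); ε·ε+αω+βω = 1·0+2·0+-1·1 ≡ 1  ⇒  (a,b)_2 = -1.
v=5: a=5^8·(≡4), b=5^3·(≡4) mod 5; (4|5)=+1, (4|5)=+1; (−1)^{8·3·2}·(+1)^3·(+1)^8 = +1.
v=23: a=23^3·(≡17), b=23^2·(≡2) mod 23; (17|23)=-1, (2|23)=+1; (−1)^{3·2·11}·(-1)^2·(+1)^3 = +1.
v=7: a=7^3·(≡5), b=7^2·(≡4) mod 7; (5|7)=-1, (4|7)=+1; (−1)^{3·2·3}·(-1)^2·(+1)^3 = +1.
v=19: a=19^2·(≡17), b=19^1·(≡8) mod 19; (17|19)=+1, (8|19)=-1; (−1)^{2·1·9}·(+1)^1·(-1)^2 = +1.
v=3: a=3^-6·(≡2), b=3^-3·(≡1) mod 3; (2|3)=-1, (1|3)=+1; (−1)^{-6·-3·1}·(-1)^-3·(+1)^-6 = -1.
v=11: a=11^2·(≡3), b=11^1·(≡6) mod 11; (3|11)=+1, (6|11)=-1; (−1)^{2·1·5}·(+1)^1·(-1)^2 = +1.
(-35581, -6270 / ℚ) ramifies at {2, 3, 17, ∞}: a division algebra.

[2, 3, 17, inf]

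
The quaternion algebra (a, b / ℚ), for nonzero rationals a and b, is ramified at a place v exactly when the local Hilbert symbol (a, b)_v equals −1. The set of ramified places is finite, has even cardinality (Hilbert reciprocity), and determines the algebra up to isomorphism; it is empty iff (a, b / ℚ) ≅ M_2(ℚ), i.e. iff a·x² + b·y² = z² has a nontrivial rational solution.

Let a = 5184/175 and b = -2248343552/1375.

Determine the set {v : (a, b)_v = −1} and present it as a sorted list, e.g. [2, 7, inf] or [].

[2, 5, 7, 11]

(a, b) ≡ (7, -11165) mod (ℚ^×)²; places V = {2, 3, 5, 7, 11, 13, 29, ∞}.
(a,b)_11: α=0, u≡8; β=-1, v≡10 (mod 11); (8|11)=-1, (10|11)=-1; sign (−1)^0·-1^-1·-1^0 = -1.
(a,b)_3: α=4, u≡1; β=0, v≡1 (mod 3); (1|3)=+1, (1|3)=+1; sign (−1)^0·+1^0·+1^4 = +1.
(a,b)_29: α=0, u≡22; β=1, v≡27 (mod 29); (22|29)=+1, (27|29)=-1; sign (−1)^0·+1^1·-1^0 = +1.
(a,b)_∞: sgn(7)=+, sgn(-11165)=−, so +1.
(a,b)_13: α=0, u≡6; β=2, v≡8 (mod 13); (6|13)=-1, (8|13)=-1; sign (−1)^0·-1^2·-1^0 = +1.
(a,b)_7: α=-1, u≡1; β=1, v≡4 (mod 7); (1|7)=+1, (4|7)=+1; sign (−1)^1·+1^1·+1^-1 = -1.
(a,b)_2: α=6, β=16; u≡7, v≡3 (mod 8); ε(u)ε(v)=1·1, αω(v)=6·1, βω(u)=16·0; sum ≡ 1  ⇒  -1.
(a,b)_5: α=-2, u≡2; β=-3, v≡3 (mod 5); (2|5)=-1, (3|5)=-1; sign (−1)^0·-1^-3·-1^-2 = -1.
(7, -11165 / ℚ) ramifies at {2, 5, 7, 11}: a division algebra.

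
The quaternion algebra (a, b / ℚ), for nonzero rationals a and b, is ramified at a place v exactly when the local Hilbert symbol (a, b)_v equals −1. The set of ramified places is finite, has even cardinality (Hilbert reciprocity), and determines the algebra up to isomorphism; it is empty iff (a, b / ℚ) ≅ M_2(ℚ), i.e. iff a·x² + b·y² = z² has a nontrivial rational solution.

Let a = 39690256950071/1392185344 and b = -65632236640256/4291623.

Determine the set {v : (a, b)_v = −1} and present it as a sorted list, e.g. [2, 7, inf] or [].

(a, b) ≡ (4199, -2618) mod (ℚ^×)²; places V = {2, 3, 7, 11, 13, 17, 19, 29, 43, 53, ∞}.
(a,b)_3: α=0, u≡2; β=-6, v≡1 (mod 3); (2|3)=-1, (1|3)=+1; sign (−1)^0·-1^-6·+1^0 = +1.
(a,b)_29: α=0, u≡20; β=-2, v≡27 (mod 29); (20|29)=+1, (27|29)=-1; sign (−1)^0·+1^-2·-1^0 = +1.
(a,b)_∞: sgn(4199)=+, sgn(-2618)=−, so +1.
(a,b)_2: α=-12, β=11; u≡7, v≡3 (mod 8); ε(u)ε(v)=1·1, αω(v)=-12·1, βω(u)=11·0; sum ≡ 1  ⇒  -1.
(a,b)_53: α=-2, u≡32; β=2, v≡12 (mod 53); (32|53)=-1, (12|53)=-1; sign (−1)^0·-1^2·-1^-2 = +1.
(a,b)_17: α=3, u≡15; β=1, v≡2 (mod 17); (15|17)=+1, (2|17)=+1; sign (−1)^0·+1^1·+1^3 = +1.
(a,b)_43: α=2, u≡20; β=0, v≡37 (mod 43); (20|43)=-1, (37|43)=-1; sign (−1)^0·-1^0·-1^2 = +1.
(a,b)_7: α=2, u≡5; β=-1, v≡1 (mod 7); (5|7)=-1, (1|7)=+1; sign (−1)^0·-1^-1·+1^2 = -1.
(a,b)_13: α=1, u≡5; β=2, v≡6 (mod 13); (5|13)=-1, (6|13)=-1; sign (−1)^0·-1^2·-1^1 = -1.
(a,b)_19: α=3, u≡8; β=2, v≡17 (mod 19); (8|19)=-1, (17|19)=+1; sign (−1)^0·-1^2·+1^3 = +1.
(a,b)_11: α=-2, u≡7; β=1, v≡9 (mod 11); (7|11)=-1, (9|11)=+1; sign (−1)^0·-1^1·+1^-2 = -1.
(4199, -2618 / ℚ) ramifies at {2, 7, 11, 13}: a division algebra.

[2, 7, 11, 13]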